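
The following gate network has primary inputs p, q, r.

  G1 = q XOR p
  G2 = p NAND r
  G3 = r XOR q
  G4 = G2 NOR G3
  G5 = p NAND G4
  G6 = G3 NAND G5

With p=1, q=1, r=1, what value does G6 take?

G2 = 1 NAND 1 = 0
G3 = 1 XOR 1 = 0
G4 = 0 NOR 0 = 1
G5 = 1 NAND 1 = 0
G6 = 0 NAND 0 = 1

1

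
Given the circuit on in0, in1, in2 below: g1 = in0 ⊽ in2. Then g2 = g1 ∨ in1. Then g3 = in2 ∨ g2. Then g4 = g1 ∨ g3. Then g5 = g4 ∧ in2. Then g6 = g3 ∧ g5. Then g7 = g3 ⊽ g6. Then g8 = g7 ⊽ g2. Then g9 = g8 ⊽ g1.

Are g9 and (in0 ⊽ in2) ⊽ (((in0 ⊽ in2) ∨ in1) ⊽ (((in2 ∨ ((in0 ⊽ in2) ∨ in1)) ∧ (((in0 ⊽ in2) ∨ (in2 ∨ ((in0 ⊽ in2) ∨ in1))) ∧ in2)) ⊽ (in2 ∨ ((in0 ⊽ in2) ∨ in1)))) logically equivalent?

g1 = in0 ⊽ in2
g2 = g1 ∨ in1 = (in0 ⊽ in2) ∨ in1
g3 = in2 ∨ g2 = in2 ∨ ((in0 ⊽ in2) ∨ in1)
g4 = g1 ∨ g3 = (in0 ⊽ in2) ∨ (in2 ∨ ((in0 ⊽ in2) ∨ in1))
g5 = g4 ∧ in2 = ((in0 ⊽ in2) ∨ (in2 ∨ ((in0 ⊽ in2) ∨ in1))) ∧ in2
g6 = g3 ∧ g5 = (in2 ∨ ((in0 ⊽ in2) ∨ in1)) ∧ (((in0 ⊽ in2) ∨ (in2 ∨ ((in0 ⊽ in2) ∨ in1))) ∧ in2)
g7 = g3 ⊽ g6 = (in2 ∨ ((in0 ⊽ in2) ∨ in1)) ⊽ ((in2 ∨ ((in0 ⊽ in2) ∨ in1)) ∧ (((in0 ⊽ in2) ∨ (in2 ∨ ((in0 ⊽ in2) ∨ in1))) ∧ in2))
g8 = g7 ⊽ g2 = ((in2 ∨ ((in0 ⊽ in2) ∨ in1)) ⊽ ((in2 ∨ ((in0 ⊽ in2) ∨ in1)) ∧ (((in0 ⊽ in2) ∨ (in2 ∨ ((in0 ⊽ in2) ∨ in1))) ∧ in2))) ⊽ ((in0 ⊽ in2) ∨ in1)
g9 = g8 ⊽ g1 = (((in2 ∨ ((in0 ⊽ in2) ∨ in1)) ⊽ ((in2 ∨ ((in0 ⊽ in2) ∨ in1)) ∧ (((in0 ⊽ in2) ∨ (in2 ∨ ((in0 ⊽ in2) ∨ in1))) ∧ in2))) ⊽ ((in0 ⊽ in2) ∨ in1)) ⊽ (in0 ⊽ in2)
At in0=0, in1=0, in2=0: circuit gives 0, formula gives 0.
At in0=0, in1=1, in2=1: circuit gives 1, formula gives 1.
Agrees on all 8 inputs.

Yes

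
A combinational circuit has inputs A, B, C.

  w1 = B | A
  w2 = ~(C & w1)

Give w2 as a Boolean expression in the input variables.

w1 = B | A
w2 = ~(C & w1) = ~(C & (B | A))

~(C & (B | A))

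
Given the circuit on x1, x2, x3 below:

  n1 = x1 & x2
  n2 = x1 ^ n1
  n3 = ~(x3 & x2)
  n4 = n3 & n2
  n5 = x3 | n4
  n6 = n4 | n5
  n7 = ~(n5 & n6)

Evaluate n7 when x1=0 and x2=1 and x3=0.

n1 = 0 & 1 = 0
n2 = 0 ^ 0 = 0
n3 = ~(0 & 1) = 1
n4 = 1 & 0 = 0
n5 = 0 | 0 = 0
n6 = 0 | 0 = 0
n7 = ~(0 & 0) = 1

1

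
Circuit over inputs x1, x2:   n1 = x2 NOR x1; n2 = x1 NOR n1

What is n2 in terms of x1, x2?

n1 = x2 NOR x1
n2 = x1 NOR n1 = x1 NOR (x2 NOR x1)

x1 NOR (x2 NOR x1)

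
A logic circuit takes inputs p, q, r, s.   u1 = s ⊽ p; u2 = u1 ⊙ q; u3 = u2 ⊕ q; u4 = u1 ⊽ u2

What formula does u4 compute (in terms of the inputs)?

u1 = s ⊽ p
u2 = u1 ⊙ q = (s ⊽ p) ⊙ q
u4 = u1 ⊽ u2 = (s ⊽ p) ⊽ ((s ⊽ p) ⊙ q)

(s ⊽ p) ⊽ ((s ⊽ p) ⊙ q)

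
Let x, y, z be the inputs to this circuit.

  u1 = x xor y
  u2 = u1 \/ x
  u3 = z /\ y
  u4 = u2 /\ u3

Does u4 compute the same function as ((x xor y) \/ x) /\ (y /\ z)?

u1 = x xor y
u2 = u1 \/ x = (x xor y) \/ x
u3 = z /\ y
u4 = u2 /\ u3 = ((x xor y) \/ x) /\ (z /\ y)
At x=0, y=0, z=0: circuit gives 0, formula gives 0.
At x=0, y=1, z=1: circuit gives 1, formula gives 1.
Agrees on all 8 inputs.

Yes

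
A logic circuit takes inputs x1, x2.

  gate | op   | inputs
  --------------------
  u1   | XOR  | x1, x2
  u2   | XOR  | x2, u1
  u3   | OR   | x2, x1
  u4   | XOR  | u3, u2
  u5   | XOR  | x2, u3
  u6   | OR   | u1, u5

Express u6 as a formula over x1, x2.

u1 = x1 XOR x2
u3 = x2 OR x1
u5 = x2 XOR u3 = x2 XOR (x2 OR x1)
u6 = u1 OR u5 = (x1 XOR x2) OR (x2 XOR (x2 OR x1))

(x1 XOR x2) OR (x2 XOR (x2 OR x1))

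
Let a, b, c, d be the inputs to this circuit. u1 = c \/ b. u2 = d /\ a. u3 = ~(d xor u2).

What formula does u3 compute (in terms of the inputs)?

~(d xor (d /\ a))

u2 = d /\ a
u3 = ~(d xor u2) = ~(d xor (d /\ a))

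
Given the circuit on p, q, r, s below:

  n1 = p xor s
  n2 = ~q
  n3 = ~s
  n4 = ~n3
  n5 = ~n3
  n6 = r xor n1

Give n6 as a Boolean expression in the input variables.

r xor (p xor s)

n1 = p xor s
n6 = r xor n1 = r xor (p xor s)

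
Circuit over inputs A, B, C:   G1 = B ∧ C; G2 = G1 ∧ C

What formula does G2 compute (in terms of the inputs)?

(B ∧ C) ∧ C

G1 = B ∧ C
G2 = G1 ∧ C = (B ∧ C) ∧ C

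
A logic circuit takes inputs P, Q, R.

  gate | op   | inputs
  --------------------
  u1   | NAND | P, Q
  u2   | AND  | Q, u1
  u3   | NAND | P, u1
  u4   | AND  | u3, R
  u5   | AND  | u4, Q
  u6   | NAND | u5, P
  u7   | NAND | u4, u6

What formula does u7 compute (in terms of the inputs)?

((P NAND (P NAND Q)) AND R) NAND ((((P NAND (P NAND Q)) AND R) AND Q) NAND P)

u1 = P NAND Q
u3 = P NAND u1 = P NAND (P NAND Q)
u4 = u3 AND R = (P NAND (P NAND Q)) AND R
u5 = u4 AND Q = ((P NAND (P NAND Q)) AND R) AND Q
u6 = u5 NAND P = (((P NAND (P NAND Q)) AND R) AND Q) NAND P
u7 = u4 NAND u6 = ((P NAND (P NAND Q)) AND R) NAND ((((P NAND (P NAND Q)) AND R) AND Q) NAND P)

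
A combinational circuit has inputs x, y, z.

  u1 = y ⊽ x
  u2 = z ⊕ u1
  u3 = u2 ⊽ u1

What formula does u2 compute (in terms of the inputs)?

z ⊕ (y ⊽ x)

u1 = y ⊽ x
u2 = z ⊕ u1 = z ⊕ (y ⊽ x)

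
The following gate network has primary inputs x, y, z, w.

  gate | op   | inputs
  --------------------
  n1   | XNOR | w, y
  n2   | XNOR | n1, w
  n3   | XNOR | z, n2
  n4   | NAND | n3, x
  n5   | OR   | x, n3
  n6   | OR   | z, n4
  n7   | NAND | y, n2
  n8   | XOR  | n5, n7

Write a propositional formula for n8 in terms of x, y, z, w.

(x OR (z XNOR ((w XNOR y) XNOR w))) XOR (y NAND ((w XNOR y) XNOR w))

n1 = w XNOR y
n2 = n1 XNOR w = (w XNOR y) XNOR w
n3 = z XNOR n2 = z XNOR ((w XNOR y) XNOR w)
n5 = x OR n3 = x OR (z XNOR ((w XNOR y) XNOR w))
n7 = y NAND n2 = y NAND ((w XNOR y) XNOR w)
n8 = n5 XOR n7 = (x OR (z XNOR ((w XNOR y) XNOR w))) XOR (y NAND ((w XNOR y) XNOR w))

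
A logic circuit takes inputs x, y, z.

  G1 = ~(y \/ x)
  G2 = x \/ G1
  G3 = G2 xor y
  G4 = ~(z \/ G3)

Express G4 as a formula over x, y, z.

G1 = ~(y \/ x)
G2 = x \/ G1 = x \/ (~(y \/ x))
G3 = G2 xor y = (x \/ (~(y \/ x))) xor y
G4 = ~(z \/ G3) = ~(z \/ ((x \/ (~(y \/ x))) xor y))

~(z \/ ((x \/ (~(y \/ x))) xor y))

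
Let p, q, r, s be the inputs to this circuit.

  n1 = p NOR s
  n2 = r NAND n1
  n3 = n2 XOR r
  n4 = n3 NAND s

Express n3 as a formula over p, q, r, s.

(r NAND (p NOR s)) XOR r

n1 = p NOR s
n2 = r NAND n1 = r NAND (p NOR s)
n3 = n2 XOR r = (r NAND (p NOR s)) XOR r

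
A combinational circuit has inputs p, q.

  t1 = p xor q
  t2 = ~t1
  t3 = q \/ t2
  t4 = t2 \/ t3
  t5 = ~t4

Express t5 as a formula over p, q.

~(~(p xor q) \/ (q \/ ~(p xor q)))

t1 = p xor q
t2 = ~t1 = ~(p xor q)
t3 = q \/ t2 = q \/ ~(p xor q)
t4 = t2 \/ t3 = ~(p xor q) \/ (q \/ ~(p xor q))
t5 = ~t4 = ~(~(p xor q) \/ (q \/ ~(p xor q)))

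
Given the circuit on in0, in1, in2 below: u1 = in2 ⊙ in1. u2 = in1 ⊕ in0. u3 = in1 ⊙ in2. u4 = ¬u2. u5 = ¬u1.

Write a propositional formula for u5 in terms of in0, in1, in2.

u1 = in2 ⊙ in1
u5 = ¬u1 = ¬(in2 ⊙ in1)

¬(in2 ⊙ in1)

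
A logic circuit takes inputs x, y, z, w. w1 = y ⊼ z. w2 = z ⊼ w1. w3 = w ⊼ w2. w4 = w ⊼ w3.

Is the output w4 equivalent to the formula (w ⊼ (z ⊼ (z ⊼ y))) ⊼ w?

Yes

w1 = y ⊼ z
w2 = z ⊼ w1 = z ⊼ (y ⊼ z)
w3 = w ⊼ w2 = w ⊼ (z ⊼ (y ⊼ z))
w4 = w ⊼ w3 = w ⊼ (w ⊼ (z ⊼ (y ⊼ z)))
At x=0, y=0, z=1, w=1: circuit gives 0, formula gives 0.
At x=0, y=0, z=0, w=0: circuit gives 1, formula gives 1.
Agrees on all 16 inputs.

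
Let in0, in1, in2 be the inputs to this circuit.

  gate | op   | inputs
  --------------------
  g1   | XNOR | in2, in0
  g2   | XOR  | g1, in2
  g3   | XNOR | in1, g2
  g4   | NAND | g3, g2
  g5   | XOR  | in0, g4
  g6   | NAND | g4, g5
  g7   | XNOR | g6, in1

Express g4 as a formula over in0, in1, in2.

g1 = in2 XNOR in0
g2 = g1 XOR in2 = (in2 XNOR in0) XOR in2
g3 = in1 XNOR g2 = in1 XNOR ((in2 XNOR in0) XOR in2)
g4 = g3 NAND g2 = (in1 XNOR ((in2 XNOR in0) XOR in2)) NAND ((in2 XNOR in0) XOR in2)

(in1 XNOR ((in2 XNOR in0) XOR in2)) NAND ((in2 XNOR in0) XOR in2)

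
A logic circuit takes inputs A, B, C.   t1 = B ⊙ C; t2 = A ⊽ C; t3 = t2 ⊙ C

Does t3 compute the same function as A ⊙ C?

No

t2 = A ⊽ C
t3 = t2 ⊙ C = (A ⊽ C) ⊙ C
At A=0, B=0, C=0: circuit gives 0, formula gives 1.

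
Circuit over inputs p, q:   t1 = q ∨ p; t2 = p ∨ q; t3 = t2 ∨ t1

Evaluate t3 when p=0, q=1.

t1 = 1 ∨ 0 = 1
t2 = 0 ∨ 1 = 1
t3 = 1 ∨ 1 = 1

1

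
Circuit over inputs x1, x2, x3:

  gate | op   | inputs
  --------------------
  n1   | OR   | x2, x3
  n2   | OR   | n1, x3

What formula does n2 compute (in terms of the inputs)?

n1 = x2 OR x3
n2 = n1 OR x3 = (x2 OR x3) OR x3

(x2 OR x3) OR x3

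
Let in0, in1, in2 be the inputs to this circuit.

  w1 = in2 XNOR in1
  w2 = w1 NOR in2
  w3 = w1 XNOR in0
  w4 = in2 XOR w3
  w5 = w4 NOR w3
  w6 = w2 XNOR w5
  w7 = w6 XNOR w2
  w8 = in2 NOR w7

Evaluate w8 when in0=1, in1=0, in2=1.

0

w1 = 1 XNOR 0 = 0
w2 = 0 NOR 1 = 0
w3 = 0 XNOR 1 = 0
w4 = 1 XOR 0 = 1
w5 = 1 NOR 0 = 0
w6 = 0 XNOR 0 = 1
w7 = 1 XNOR 0 = 0
w8 = 1 NOR 0 = 0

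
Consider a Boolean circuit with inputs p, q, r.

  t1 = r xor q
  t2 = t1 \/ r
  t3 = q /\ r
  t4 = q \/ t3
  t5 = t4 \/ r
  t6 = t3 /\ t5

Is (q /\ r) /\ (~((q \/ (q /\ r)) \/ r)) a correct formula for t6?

No

t3 = q /\ r
t4 = q \/ t3 = q \/ (q /\ r)
t5 = t4 \/ r = (q \/ (q /\ r)) \/ r
t6 = t3 /\ t5 = (q /\ r) /\ ((q \/ (q /\ r)) \/ r)
At p=0, q=1, r=1: circuit gives 1, formula gives 0.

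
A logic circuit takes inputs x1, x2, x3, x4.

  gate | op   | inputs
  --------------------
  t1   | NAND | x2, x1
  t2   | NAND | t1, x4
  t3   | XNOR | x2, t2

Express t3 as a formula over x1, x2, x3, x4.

x2 XNOR ((x2 NAND x1) NAND x4)

t1 = x2 NAND x1
t2 = t1 NAND x4 = (x2 NAND x1) NAND x4
t3 = x2 XNOR t2 = x2 XNOR ((x2 NAND x1) NAND x4)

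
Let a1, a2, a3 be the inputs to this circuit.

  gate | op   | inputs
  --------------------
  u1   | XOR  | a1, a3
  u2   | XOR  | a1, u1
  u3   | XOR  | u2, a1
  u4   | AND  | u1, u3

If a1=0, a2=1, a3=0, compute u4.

u1 = 0 XOR 0 = 0
u2 = 0 XOR 0 = 0
u3 = 0 XOR 0 = 0
u4 = 0 AND 0 = 0

0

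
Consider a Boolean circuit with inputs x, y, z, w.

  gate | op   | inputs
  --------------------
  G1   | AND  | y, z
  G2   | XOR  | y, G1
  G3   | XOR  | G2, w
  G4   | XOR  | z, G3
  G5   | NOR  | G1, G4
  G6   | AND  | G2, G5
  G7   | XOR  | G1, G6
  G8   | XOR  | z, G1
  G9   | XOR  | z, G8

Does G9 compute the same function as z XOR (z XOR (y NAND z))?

No

G1 = y AND z
G8 = z XOR G1 = z XOR (y AND z)
G9 = z XOR G8 = z XOR (z XOR (y AND z))
At x=0, y=0, z=0, w=0: circuit gives 0, formula gives 1.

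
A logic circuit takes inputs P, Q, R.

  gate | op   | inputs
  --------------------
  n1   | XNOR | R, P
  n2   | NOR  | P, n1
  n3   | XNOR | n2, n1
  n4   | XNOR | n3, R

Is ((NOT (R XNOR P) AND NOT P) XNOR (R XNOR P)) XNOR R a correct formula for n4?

Yes

n1 = R XNOR P
n2 = P NOR n1 = P NOR (R XNOR P)
n3 = n2 XNOR n1 = (P NOR (R XNOR P)) XNOR (R XNOR P)
n4 = n3 XNOR R = ((P NOR (R XNOR P)) XNOR (R XNOR P)) XNOR R
At P=0, Q=0, R=1: circuit gives 0, formula gives 0.
At P=0, Q=0, R=0: circuit gives 1, formula gives 1.
Agrees on all 8 inputs.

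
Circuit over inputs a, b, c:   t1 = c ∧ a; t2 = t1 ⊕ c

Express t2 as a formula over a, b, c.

t1 = c ∧ a
t2 = t1 ⊕ c = (c ∧ a) ⊕ c

(c ∧ a) ⊕ c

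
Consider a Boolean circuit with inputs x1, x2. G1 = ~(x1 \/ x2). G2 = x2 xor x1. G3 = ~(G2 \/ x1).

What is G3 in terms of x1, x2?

~((x2 xor x1) \/ x1)

G2 = x2 xor x1
G3 = ~(G2 \/ x1) = ~((x2 xor x1) \/ x1)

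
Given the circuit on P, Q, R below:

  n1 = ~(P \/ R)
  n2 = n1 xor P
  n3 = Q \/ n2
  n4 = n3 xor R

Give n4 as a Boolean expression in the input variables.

(Q \/ ((~(P \/ R)) xor P)) xor R

n1 = ~(P \/ R)
n2 = n1 xor P = (~(P \/ R)) xor P
n3 = Q \/ n2 = Q \/ ((~(P \/ R)) xor P)
n4 = n3 xor R = (Q \/ ((~(P \/ R)) xor P)) xor R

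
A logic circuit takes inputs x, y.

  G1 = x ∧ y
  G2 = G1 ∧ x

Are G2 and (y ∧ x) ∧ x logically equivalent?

Yes

G1 = x ∧ y
G2 = G1 ∧ x = (x ∧ y) ∧ x
At x=0, y=0: circuit gives 0, formula gives 0.
At x=1, y=1: circuit gives 1, formula gives 1.
Agrees on all 4 inputs.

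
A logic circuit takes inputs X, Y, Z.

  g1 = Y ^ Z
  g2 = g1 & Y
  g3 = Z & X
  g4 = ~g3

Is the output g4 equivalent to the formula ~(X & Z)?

g3 = Z & X
g4 = ~g3 = ~(Z & X)
At X=1, Y=0, Z=1: circuit gives 0, formula gives 0.
At X=0, Y=0, Z=0: circuit gives 1, formula gives 1.
Agrees on all 8 inputs.

Yes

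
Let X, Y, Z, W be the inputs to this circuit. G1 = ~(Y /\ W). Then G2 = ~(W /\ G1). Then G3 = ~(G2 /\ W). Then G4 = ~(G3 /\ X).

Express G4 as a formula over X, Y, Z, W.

~((~((~(W /\ (~(Y /\ W)))) /\ W)) /\ X)

G1 = ~(Y /\ W)
G2 = ~(W /\ G1) = ~(W /\ (~(Y /\ W)))
G3 = ~(G2 /\ W) = ~((~(W /\ (~(Y /\ W)))) /\ W)
G4 = ~(G3 /\ X) = ~((~((~(W /\ (~(Y /\ W)))) /\ W)) /\ X)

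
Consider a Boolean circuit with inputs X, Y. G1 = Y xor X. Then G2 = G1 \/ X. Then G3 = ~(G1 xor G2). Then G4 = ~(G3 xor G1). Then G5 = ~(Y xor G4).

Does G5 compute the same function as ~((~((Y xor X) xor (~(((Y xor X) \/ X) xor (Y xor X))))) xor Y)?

G1 = Y xor X
G2 = G1 \/ X = (Y xor X) \/ X
G3 = ~(G1 xor G2) = ~((Y xor X) xor ((Y xor X) \/ X))
G4 = ~(G3 xor G1) = ~((~((Y xor X) xor ((Y xor X) \/ X))) xor (Y xor X))
G5 = ~(Y xor G4) = ~(Y xor (~((~((Y xor X) xor ((Y xor X) \/ X))) xor (Y xor X))))
At X=1, Y=0: circuit gives 0, formula gives 0.
At X=0, Y=0: circuit gives 1, formula gives 1.
Agrees on all 4 inputs.

Yes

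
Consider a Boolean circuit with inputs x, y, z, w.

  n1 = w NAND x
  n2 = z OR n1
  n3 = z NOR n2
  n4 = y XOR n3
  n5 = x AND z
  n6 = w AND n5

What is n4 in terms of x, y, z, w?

y XOR (z NOR (z OR (w NAND x)))

n1 = w NAND x
n2 = z OR n1 = z OR (w NAND x)
n3 = z NOR n2 = z NOR (z OR (w NAND x))
n4 = y XOR n3 = y XOR (z NOR (z OR (w NAND x)))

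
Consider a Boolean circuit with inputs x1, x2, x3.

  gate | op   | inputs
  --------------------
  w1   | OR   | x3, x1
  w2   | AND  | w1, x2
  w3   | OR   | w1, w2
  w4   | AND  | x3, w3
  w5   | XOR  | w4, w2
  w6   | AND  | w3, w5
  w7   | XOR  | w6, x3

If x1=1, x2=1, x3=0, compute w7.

w1 = 0 OR 1 = 1
w2 = 1 AND 1 = 1
w3 = 1 OR 1 = 1
w4 = 0 AND 1 = 0
w5 = 0 XOR 1 = 1
w6 = 1 AND 1 = 1
w7 = 1 XOR 0 = 1

1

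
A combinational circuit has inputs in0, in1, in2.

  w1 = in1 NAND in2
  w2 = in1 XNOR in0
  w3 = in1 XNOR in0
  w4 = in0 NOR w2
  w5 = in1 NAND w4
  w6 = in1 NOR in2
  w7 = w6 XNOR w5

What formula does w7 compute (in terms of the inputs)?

(in1 NOR in2) XNOR (in1 NAND (in0 NOR (in1 XNOR in0)))

w2 = in1 XNOR in0
w4 = in0 NOR w2 = in0 NOR (in1 XNOR in0)
w5 = in1 NAND w4 = in1 NAND (in0 NOR (in1 XNOR in0))
w6 = in1 NOR in2
w7 = w6 XNOR w5 = (in1 NOR in2) XNOR (in1 NAND (in0 NOR (in1 XNOR in0)))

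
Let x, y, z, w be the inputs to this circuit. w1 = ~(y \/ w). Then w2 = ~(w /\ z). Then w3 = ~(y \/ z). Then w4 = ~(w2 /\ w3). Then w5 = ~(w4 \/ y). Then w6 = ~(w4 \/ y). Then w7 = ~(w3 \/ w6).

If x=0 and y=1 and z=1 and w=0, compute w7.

w2 = ~(0 /\ 1) = 1
w3 = ~(1 \/ 1) = 0
w4 = ~(1 /\ 0) = 1
w6 = ~(1 \/ 1) = 0
w7 = ~(0 \/ 0) = 1

1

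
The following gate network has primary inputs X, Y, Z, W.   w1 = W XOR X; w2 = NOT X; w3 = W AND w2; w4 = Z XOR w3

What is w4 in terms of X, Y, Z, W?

Z XOR (W AND NOT X)

w2 = NOT X
w3 = W AND w2 = W AND NOT X
w4 = Z XOR w3 = Z XOR (W AND NOT X)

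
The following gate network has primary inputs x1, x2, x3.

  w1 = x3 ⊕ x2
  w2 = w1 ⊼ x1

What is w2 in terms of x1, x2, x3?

(x3 ⊕ x2) ⊼ x1

w1 = x3 ⊕ x2
w2 = w1 ⊼ x1 = (x3 ⊕ x2) ⊼ x1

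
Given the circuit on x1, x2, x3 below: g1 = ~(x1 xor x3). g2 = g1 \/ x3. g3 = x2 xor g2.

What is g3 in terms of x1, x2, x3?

g1 = ~(x1 xor x3)
g2 = g1 \/ x3 = (~(x1 xor x3)) \/ x3
g3 = x2 xor g2 = x2 xor ((~(x1 xor x3)) \/ x3)

x2 xor ((~(x1 xor x3)) \/ x3)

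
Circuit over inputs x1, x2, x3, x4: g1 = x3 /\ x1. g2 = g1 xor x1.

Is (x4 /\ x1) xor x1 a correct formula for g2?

g1 = x3 /\ x1
g2 = g1 xor x1 = (x3 /\ x1) xor x1
At x1=1, x2=0, x3=0, x4=1: circuit gives 1, formula gives 0.

No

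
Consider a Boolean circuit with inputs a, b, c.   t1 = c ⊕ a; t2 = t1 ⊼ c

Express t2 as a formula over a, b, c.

t1 = c ⊕ a
t2 = t1 ⊼ c = (c ⊕ a) ⊼ c

(c ⊕ a) ⊼ c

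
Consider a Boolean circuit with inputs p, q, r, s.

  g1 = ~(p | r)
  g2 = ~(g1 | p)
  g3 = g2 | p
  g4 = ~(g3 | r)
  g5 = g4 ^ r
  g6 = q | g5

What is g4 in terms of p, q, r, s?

~(((~((~(p | r)) | p)) | p) | r)

g1 = ~(p | r)
g2 = ~(g1 | p) = ~((~(p | r)) | p)
g3 = g2 | p = (~((~(p | r)) | p)) | p
g4 = ~(g3 | r) = ~(((~((~(p | r)) | p)) | p) | r)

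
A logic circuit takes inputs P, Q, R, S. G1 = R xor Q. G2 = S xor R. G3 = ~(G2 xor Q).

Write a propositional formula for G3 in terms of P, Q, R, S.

~((S xor R) xor Q)

G2 = S xor R
G3 = ~(G2 xor Q) = ~((S xor R) xor Q)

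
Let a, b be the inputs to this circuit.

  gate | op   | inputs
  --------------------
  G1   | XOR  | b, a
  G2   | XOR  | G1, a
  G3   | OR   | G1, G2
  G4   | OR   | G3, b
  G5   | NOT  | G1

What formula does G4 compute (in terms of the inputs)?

G1 = b XOR a
G2 = G1 XOR a = (b XOR a) XOR a
G3 = G1 OR G2 = (b XOR a) OR ((b XOR a) XOR a)
G4 = G3 OR b = ((b XOR a) OR ((b XOR a) XOR a)) OR b

((b XOR a) OR ((b XOR a) XOR a)) OR b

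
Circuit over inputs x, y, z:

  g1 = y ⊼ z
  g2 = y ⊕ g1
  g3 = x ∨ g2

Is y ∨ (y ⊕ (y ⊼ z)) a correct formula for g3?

g1 = y ⊼ z
g2 = y ⊕ g1 = y ⊕ (y ⊼ z)
g3 = x ∨ g2 = x ∨ (y ⊕ (y ⊼ z))
At x=0, y=1, z=0: circuit gives 0, formula gives 1.

No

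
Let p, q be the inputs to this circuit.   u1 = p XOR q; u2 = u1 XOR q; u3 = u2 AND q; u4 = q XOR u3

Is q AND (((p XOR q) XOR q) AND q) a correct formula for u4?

u1 = p XOR q
u2 = u1 XOR q = (p XOR q) XOR q
u3 = u2 AND q = ((p XOR q) XOR q) AND q
u4 = q XOR u3 = q XOR (((p XOR q) XOR q) AND q)
At p=0, q=1: circuit gives 1, formula gives 0.

No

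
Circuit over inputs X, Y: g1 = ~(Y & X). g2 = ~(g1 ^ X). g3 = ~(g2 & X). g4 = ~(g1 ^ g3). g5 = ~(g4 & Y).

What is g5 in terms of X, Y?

~((~((~(Y & X)) ^ (~((~((~(Y & X)) ^ X)) & X)))) & Y)

g1 = ~(Y & X)
g2 = ~(g1 ^ X) = ~((~(Y & X)) ^ X)
g3 = ~(g2 & X) = ~((~((~(Y & X)) ^ X)) & X)
g4 = ~(g1 ^ g3) = ~((~(Y & X)) ^ (~((~((~(Y & X)) ^ X)) & X)))
g5 = ~(g4 & Y) = ~((~((~(Y & X)) ^ (~((~((~(Y & X)) ^ X)) & X)))) & Y)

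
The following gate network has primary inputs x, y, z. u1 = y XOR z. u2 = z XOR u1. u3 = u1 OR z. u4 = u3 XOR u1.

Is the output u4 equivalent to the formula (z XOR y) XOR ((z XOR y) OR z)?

Yes

u1 = y XOR z
u3 = u1 OR z = (y XOR z) OR z
u4 = u3 XOR u1 = ((y XOR z) OR z) XOR (y XOR z)
At x=0, y=0, z=0: circuit gives 0, formula gives 0.
At x=0, y=1, z=1: circuit gives 1, formula gives 1.
Agrees on all 8 inputs.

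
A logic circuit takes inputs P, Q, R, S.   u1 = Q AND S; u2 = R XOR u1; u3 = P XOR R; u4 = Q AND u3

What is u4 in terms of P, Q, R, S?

u3 = P XOR R
u4 = Q AND u3 = Q AND (P XOR R)

Q AND (P XOR R)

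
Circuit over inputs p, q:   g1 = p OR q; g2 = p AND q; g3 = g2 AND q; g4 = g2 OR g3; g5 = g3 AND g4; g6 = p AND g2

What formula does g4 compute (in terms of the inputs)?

(p AND q) OR ((p AND q) AND q)

g2 = p AND q
g3 = g2 AND q = (p AND q) AND q
g4 = g2 OR g3 = (p AND q) OR ((p AND q) AND q)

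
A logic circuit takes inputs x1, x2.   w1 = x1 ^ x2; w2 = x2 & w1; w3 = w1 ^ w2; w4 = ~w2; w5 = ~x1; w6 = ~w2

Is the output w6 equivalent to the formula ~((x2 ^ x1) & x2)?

w1 = x1 ^ x2
w2 = x2 & w1 = x2 & (x1 ^ x2)
w6 = ~w2 = ~(x2 & (x1 ^ x2))
At x1=0, x2=1: circuit gives 0, formula gives 0.
At x1=0, x2=0: circuit gives 1, formula gives 1.
Agrees on all 4 inputs.

Yes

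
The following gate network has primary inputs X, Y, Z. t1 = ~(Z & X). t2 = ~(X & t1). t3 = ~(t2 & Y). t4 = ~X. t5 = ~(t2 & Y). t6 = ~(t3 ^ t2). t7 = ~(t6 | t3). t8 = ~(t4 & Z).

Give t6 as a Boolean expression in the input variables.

~((~((~(X & (~(Z & X)))) & Y)) ^ (~(X & (~(Z & X)))))

t1 = ~(Z & X)
t2 = ~(X & t1) = ~(X & (~(Z & X)))
t3 = ~(t2 & Y) = ~((~(X & (~(Z & X)))) & Y)
t6 = ~(t3 ^ t2) = ~((~((~(X & (~(Z & X)))) & Y)) ^ (~(X & (~(Z & X)))))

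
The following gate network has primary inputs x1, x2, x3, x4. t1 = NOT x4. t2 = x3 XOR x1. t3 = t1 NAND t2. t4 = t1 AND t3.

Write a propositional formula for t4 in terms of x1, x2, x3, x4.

NOT x4 AND (NOT x4 NAND (x3 XOR x1))

t1 = NOT x4
t2 = x3 XOR x1
t3 = t1 NAND t2 = NOT x4 NAND (x3 XOR x1)
t4 = t1 AND t3 = NOT x4 AND (NOT x4 NAND (x3 XOR x1))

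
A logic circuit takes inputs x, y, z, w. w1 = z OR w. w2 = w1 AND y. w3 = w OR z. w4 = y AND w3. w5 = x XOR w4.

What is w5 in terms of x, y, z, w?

x XOR (y AND (w OR z))

w3 = w OR z
w4 = y AND w3 = y AND (w OR z)
w5 = x XOR w4 = x XOR (y AND (w OR z))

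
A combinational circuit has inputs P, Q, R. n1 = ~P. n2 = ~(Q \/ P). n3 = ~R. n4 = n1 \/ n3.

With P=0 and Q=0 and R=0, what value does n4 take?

n1 = ~0 = 1
n3 = ~0 = 1
n4 = 1 \/ 1 = 1

1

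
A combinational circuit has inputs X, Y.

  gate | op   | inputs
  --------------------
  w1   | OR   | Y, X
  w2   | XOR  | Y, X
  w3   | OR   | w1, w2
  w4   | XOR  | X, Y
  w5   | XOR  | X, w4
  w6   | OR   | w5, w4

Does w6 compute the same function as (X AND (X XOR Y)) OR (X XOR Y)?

w4 = X XOR Y
w5 = X XOR w4 = X XOR (X XOR Y)
w6 = w5 OR w4 = (X XOR (X XOR Y)) OR (X XOR Y)
At X=1, Y=1: circuit gives 1, formula gives 0.

No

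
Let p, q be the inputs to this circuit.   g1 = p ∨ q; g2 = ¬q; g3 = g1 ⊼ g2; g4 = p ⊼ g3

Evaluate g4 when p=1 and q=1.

0

g1 = 1 ∨ 1 = 1
g2 = ¬1 = 0
g3 = 1 ⊼ 0 = 1
g4 = 1 ⊼ 1 = 0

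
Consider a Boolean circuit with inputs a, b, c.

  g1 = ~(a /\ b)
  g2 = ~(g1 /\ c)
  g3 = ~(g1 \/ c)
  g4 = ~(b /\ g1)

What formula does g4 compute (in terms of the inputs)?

g1 = ~(a /\ b)
g4 = ~(b /\ g1) = ~(b /\ (~(a /\ b)))

~(b /\ (~(a /\ b)))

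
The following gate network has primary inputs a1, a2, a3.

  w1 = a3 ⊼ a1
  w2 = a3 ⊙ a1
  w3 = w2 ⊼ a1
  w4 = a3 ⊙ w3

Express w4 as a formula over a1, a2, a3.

a3 ⊙ ((a3 ⊙ a1) ⊼ a1)

w2 = a3 ⊙ a1
w3 = w2 ⊼ a1 = (a3 ⊙ a1) ⊼ a1
w4 = a3 ⊙ w3 = a3 ⊙ ((a3 ⊙ a1) ⊼ a1)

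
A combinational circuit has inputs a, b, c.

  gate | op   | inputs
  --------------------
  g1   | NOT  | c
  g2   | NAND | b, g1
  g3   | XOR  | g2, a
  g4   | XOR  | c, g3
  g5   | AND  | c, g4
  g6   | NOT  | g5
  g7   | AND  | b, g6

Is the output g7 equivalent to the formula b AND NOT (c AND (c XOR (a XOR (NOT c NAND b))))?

Yes

g1 = NOT c
g2 = b NAND g1 = b NAND NOT c
g3 = g2 XOR a = (b NAND NOT c) XOR a
g4 = c XOR g3 = c XOR ((b NAND NOT c) XOR a)
g5 = c AND g4 = c AND (c XOR ((b NAND NOT c) XOR a))
g6 = NOT g5 = NOT (c AND (c XOR ((b NAND NOT c) XOR a)))
g7 = b AND g6 = b AND NOT (c AND (c XOR ((b NAND NOT c) XOR a)))
At a=0, b=0, c=0: circuit gives 0, formula gives 0.
At a=0, b=1, c=0: circuit gives 1, formula gives 1.
Agrees on all 8 inputs.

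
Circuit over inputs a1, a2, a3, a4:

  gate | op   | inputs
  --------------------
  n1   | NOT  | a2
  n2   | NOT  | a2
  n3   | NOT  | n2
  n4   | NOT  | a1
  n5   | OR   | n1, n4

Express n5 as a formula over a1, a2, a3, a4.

NOT a2 OR NOT a1

n1 = NOT a2
n4 = NOT a1
n5 = n1 OR n4 = NOT a2 OR NOT a1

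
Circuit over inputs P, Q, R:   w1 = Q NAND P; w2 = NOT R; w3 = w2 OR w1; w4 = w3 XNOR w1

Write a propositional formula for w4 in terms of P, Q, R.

(NOT R OR (Q NAND P)) XNOR (Q NAND P)

w1 = Q NAND P
w2 = NOT R
w3 = w2 OR w1 = NOT R OR (Q NAND P)
w4 = w3 XNOR w1 = (NOT R OR (Q NAND P)) XNOR (Q NAND P)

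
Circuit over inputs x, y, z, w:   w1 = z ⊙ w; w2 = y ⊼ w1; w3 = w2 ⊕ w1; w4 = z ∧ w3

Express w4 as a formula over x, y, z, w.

z ∧ ((y ⊼ (z ⊙ w)) ⊕ (z ⊙ w))

w1 = z ⊙ w
w2 = y ⊼ w1 = y ⊼ (z ⊙ w)
w3 = w2 ⊕ w1 = (y ⊼ (z ⊙ w)) ⊕ (z ⊙ w)
w4 = z ∧ w3 = z ∧ ((y ⊼ (z ⊙ w)) ⊕ (z ⊙ w))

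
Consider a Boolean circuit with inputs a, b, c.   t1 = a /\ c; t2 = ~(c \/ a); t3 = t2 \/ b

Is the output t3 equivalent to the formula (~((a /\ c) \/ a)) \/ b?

No

t2 = ~(c \/ a)
t3 = t2 \/ b = (~(c \/ a)) \/ b
At a=0, b=0, c=1: circuit gives 0, formula gives 1.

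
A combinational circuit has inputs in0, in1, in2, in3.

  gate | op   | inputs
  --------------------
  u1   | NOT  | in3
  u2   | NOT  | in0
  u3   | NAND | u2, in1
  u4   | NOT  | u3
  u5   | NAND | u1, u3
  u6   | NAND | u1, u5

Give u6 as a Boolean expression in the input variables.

NOT in3 NAND (NOT in3 NAND (NOT in0 NAND in1))

u1 = NOT in3
u2 = NOT in0
u3 = u2 NAND in1 = NOT in0 NAND in1
u5 = u1 NAND u3 = NOT in3 NAND (NOT in0 NAND in1)
u6 = u1 NAND u5 = NOT in3 NAND (NOT in3 NAND (NOT in0 NAND in1))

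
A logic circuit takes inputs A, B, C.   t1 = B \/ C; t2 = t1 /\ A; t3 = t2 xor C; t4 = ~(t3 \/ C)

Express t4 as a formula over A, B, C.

t1 = B \/ C
t2 = t1 /\ A = (B \/ C) /\ A
t3 = t2 xor C = ((B \/ C) /\ A) xor C
t4 = ~(t3 \/ C) = ~((((B \/ C) /\ A) xor C) \/ C)

~((((B \/ C) /\ A) xor C) \/ C)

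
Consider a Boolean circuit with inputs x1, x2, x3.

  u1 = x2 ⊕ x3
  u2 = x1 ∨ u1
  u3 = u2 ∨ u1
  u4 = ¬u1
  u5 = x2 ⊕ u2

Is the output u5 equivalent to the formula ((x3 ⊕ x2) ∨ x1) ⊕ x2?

Yes

u1 = x2 ⊕ x3
u2 = x1 ∨ u1 = x1 ∨ (x2 ⊕ x3)
u5 = x2 ⊕ u2 = x2 ⊕ (x1 ∨ (x2 ⊕ x3))
At x1=0, x2=0, x3=0: circuit gives 0, formula gives 0.
At x1=0, x2=0, x3=1: circuit gives 1, formula gives 1.
Agrees on all 8 inputs.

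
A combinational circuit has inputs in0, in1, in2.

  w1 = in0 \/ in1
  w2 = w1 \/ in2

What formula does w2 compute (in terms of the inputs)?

(in0 \/ in1) \/ in2

w1 = in0 \/ in1
w2 = w1 \/ in2 = (in0 \/ in1) \/ in2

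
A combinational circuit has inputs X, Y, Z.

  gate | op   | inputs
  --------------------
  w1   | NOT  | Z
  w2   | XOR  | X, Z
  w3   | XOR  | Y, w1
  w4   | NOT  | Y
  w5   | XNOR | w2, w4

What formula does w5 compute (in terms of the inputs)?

w2 = X XOR Z
w4 = NOT Y
w5 = w2 XNOR w4 = (X XOR Z) XNOR NOT Y

(X XOR Z) XNOR NOT Y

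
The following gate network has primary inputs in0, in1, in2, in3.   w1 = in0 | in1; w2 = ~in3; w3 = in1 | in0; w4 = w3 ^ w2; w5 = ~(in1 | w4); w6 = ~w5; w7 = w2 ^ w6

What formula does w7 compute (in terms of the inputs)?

~in3 ^ ~(~(in1 | ((in1 | in0) ^ ~in3)))

w2 = ~in3
w3 = in1 | in0
w4 = w3 ^ w2 = (in1 | in0) ^ ~in3
w5 = ~(in1 | w4) = ~(in1 | ((in1 | in0) ^ ~in3))
w6 = ~w5 = ~(~(in1 | ((in1 | in0) ^ ~in3)))
w7 = w2 ^ w6 = ~in3 ^ ~(~(in1 | ((in1 | in0) ^ ~in3)))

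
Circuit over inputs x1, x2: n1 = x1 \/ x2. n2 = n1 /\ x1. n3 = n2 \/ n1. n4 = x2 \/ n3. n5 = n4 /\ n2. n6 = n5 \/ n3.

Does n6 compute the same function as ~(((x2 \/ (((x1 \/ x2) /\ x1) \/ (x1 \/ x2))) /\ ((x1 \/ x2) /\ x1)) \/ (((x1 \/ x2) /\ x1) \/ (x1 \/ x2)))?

n1 = x1 \/ x2
n2 = n1 /\ x1 = (x1 \/ x2) /\ x1
n3 = n2 \/ n1 = ((x1 \/ x2) /\ x1) \/ (x1 \/ x2)
n4 = x2 \/ n3 = x2 \/ (((x1 \/ x2) /\ x1) \/ (x1 \/ x2))
n5 = n4 /\ n2 = (x2 \/ (((x1 \/ x2) /\ x1) \/ (x1 \/ x2))) /\ ((x1 \/ x2) /\ x1)
n6 = n5 \/ n3 = ((x2 \/ (((x1 \/ x2) /\ x1) \/ (x1 \/ x2))) /\ ((x1 \/ x2) /\ x1)) \/ (((x1 \/ x2) /\ x1) \/ (x1 \/ x2))
At x1=0, x2=0: circuit gives 0, formula gives 1.

No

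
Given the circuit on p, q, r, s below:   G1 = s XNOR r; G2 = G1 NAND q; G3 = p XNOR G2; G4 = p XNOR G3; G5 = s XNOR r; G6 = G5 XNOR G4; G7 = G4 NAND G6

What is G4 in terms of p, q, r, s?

G1 = s XNOR r
G2 = G1 NAND q = (s XNOR r) NAND q
G3 = p XNOR G2 = p XNOR ((s XNOR r) NAND q)
G4 = p XNOR G3 = p XNOR (p XNOR ((s XNOR r) NAND q))

p XNOR (p XNOR ((s XNOR r) NAND q))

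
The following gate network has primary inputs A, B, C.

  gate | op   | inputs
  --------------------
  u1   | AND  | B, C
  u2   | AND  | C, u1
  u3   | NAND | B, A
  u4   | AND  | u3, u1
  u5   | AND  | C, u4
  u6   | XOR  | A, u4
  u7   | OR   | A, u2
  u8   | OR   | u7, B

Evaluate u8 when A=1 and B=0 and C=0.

1

u1 = 0 AND 0 = 0
u2 = 0 AND 0 = 0
u7 = 1 OR 0 = 1
u8 = 1 OR 0 = 1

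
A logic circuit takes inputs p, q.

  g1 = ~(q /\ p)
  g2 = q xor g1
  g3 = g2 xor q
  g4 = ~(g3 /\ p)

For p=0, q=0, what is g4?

1

g1 = ~(0 /\ 0) = 1
g2 = 0 xor 1 = 1
g3 = 1 xor 0 = 1
g4 = ~(1 /\ 0) = 1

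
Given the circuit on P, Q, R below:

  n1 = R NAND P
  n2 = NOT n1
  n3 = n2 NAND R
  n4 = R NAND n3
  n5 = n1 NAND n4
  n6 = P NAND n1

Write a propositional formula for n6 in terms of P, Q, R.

P NAND (R NAND P)

n1 = R NAND P
n6 = P NAND n1 = P NAND (R NAND P)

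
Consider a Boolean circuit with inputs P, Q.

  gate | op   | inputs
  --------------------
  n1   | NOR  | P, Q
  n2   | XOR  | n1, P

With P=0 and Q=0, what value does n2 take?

1

n1 = 0 NOR 0 = 1
n2 = 1 XOR 0 = 1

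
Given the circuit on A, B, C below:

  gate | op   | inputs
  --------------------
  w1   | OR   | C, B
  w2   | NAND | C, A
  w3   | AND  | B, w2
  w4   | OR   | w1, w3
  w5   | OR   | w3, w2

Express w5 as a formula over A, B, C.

(B AND (C NAND A)) OR (C NAND A)

w2 = C NAND A
w3 = B AND w2 = B AND (C NAND A)
w5 = w3 OR w2 = (B AND (C NAND A)) OR (C NAND A)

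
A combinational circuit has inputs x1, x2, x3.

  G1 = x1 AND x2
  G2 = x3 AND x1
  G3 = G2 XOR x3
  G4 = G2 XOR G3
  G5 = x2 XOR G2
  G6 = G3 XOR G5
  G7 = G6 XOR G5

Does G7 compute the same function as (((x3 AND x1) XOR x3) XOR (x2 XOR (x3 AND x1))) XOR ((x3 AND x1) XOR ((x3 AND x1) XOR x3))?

G2 = x3 AND x1
G3 = G2 XOR x3 = (x3 AND x1) XOR x3
G5 = x2 XOR G2 = x2 XOR (x3 AND x1)
G6 = G3 XOR G5 = ((x3 AND x1) XOR x3) XOR (x2 XOR (x3 AND x1))
G7 = G6 XOR G5 = (((x3 AND x1) XOR x3) XOR (x2 XOR (x3 AND x1))) XOR (x2 XOR (x3 AND x1))
At x1=0, x2=0, x3=1: circuit gives 1, formula gives 0.

No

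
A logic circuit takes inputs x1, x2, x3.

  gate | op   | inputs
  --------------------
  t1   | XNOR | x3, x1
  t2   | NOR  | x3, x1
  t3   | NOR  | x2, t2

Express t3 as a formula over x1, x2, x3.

t2 = x3 NOR x1
t3 = x2 NOR t2 = x2 NOR (x3 NOR x1)

x2 NOR (x3 NOR x1)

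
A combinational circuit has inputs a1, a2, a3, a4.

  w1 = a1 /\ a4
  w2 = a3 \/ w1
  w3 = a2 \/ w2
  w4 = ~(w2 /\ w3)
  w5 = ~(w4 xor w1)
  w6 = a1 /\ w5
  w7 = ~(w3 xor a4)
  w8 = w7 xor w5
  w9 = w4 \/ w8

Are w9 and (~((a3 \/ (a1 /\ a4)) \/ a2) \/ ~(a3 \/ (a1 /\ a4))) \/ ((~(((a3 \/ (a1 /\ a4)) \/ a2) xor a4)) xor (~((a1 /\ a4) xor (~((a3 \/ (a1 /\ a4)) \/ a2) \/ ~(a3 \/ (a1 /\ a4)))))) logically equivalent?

Yes

w1 = a1 /\ a4
w2 = a3 \/ w1 = a3 \/ (a1 /\ a4)
w3 = a2 \/ w2 = a2 \/ (a3 \/ (a1 /\ a4))
w4 = ~(w2 /\ w3) = ~((a3 \/ (a1 /\ a4)) /\ (a2 \/ (a3 \/ (a1 /\ a4))))
w5 = ~(w4 xor w1) = ~((~((a3 \/ (a1 /\ a4)) /\ (a2 \/ (a3 \/ (a1 /\ a4))))) xor (a1 /\ a4))
w7 = ~(w3 xor a4) = ~((a2 \/ (a3 \/ (a1 /\ a4))) xor a4)
w8 = w7 xor w5 = (~((a2 \/ (a3 \/ (a1 /\ a4))) xor a4)) xor (~((~((a3 \/ (a1 /\ a4)) /\ (a2 \/ (a3 \/ (a1 /\ a4))))) xor (a1 /\ a4)))
w9 = w4 \/ w8 = (~((a3 \/ (a1 /\ a4)) /\ (a2 \/ (a3 \/ (a1 /\ a4))))) \/ ((~((a2 \/ (a3 \/ (a1 /\ a4))) xor a4)) xor (~((~((a3 \/ (a1 /\ a4)) /\ (a2 \/ (a3 \/ (a1 /\ a4))))) xor (a1 /\ a4))))
At a1=0, a2=0, a3=1, a4=1: circuit gives 0, formula gives 0.
At a1=0, a2=0, a3=0, a4=0: circuit gives 1, formula gives 1.
Agrees on all 16 inputs.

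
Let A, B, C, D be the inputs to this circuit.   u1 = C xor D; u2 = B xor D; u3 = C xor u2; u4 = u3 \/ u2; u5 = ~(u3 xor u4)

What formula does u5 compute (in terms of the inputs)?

u2 = B xor D
u3 = C xor u2 = C xor (B xor D)
u4 = u3 \/ u2 = (C xor (B xor D)) \/ (B xor D)
u5 = ~(u3 xor u4) = ~((C xor (B xor D)) xor ((C xor (B xor D)) \/ (B xor D)))

~((C xor (B xor D)) xor ((C xor (B xor D)) \/ (B xor D)))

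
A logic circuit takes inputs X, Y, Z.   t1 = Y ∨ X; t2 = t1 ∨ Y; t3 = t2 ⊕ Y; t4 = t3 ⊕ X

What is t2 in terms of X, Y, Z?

(Y ∨ X) ∨ Y

t1 = Y ∨ X
t2 = t1 ∨ Y = (Y ∨ X) ∨ Y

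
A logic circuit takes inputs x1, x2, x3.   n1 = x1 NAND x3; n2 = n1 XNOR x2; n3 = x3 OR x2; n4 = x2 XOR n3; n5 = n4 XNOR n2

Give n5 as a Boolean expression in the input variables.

n1 = x1 NAND x3
n2 = n1 XNOR x2 = (x1 NAND x3) XNOR x2
n3 = x3 OR x2
n4 = x2 XOR n3 = x2 XOR (x3 OR x2)
n5 = n4 XNOR n2 = (x2 XOR (x3 OR x2)) XNOR ((x1 NAND x3) XNOR x2)

(x2 XOR (x3 OR x2)) XNOR ((x1 NAND x3) XNOR x2)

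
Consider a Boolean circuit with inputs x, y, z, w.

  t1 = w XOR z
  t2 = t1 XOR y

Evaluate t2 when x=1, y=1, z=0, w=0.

t1 = 0 XOR 0 = 0
t2 = 0 XOR 1 = 1

1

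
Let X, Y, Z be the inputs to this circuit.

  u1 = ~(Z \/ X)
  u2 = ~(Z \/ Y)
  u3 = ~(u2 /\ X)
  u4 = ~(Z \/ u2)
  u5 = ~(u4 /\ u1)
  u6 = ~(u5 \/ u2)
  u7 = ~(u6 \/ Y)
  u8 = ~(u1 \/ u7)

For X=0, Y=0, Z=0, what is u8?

u1 = ~(0 \/ 0) = 1
u2 = ~(0 \/ 0) = 1
u4 = ~(0 \/ 1) = 0
u5 = ~(0 /\ 1) = 1
u6 = ~(1 \/ 1) = 0
u7 = ~(0 \/ 0) = 1
u8 = ~(1 \/ 1) = 0

0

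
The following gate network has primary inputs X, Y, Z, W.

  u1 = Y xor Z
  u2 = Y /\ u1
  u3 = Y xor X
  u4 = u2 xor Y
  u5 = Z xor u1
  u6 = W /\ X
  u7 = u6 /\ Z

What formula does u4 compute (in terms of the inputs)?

(Y /\ (Y xor Z)) xor Y

u1 = Y xor Z
u2 = Y /\ u1 = Y /\ (Y xor Z)
u4 = u2 xor Y = (Y /\ (Y xor Z)) xor Y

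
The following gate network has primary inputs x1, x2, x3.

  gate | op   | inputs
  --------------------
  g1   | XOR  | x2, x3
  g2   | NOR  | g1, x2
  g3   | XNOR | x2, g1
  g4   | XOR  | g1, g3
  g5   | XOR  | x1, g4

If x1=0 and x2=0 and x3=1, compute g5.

1

g1 = 0 XOR 1 = 1
g3 = 0 XNOR 1 = 0
g4 = 1 XOR 0 = 1
g5 = 0 XOR 1 = 1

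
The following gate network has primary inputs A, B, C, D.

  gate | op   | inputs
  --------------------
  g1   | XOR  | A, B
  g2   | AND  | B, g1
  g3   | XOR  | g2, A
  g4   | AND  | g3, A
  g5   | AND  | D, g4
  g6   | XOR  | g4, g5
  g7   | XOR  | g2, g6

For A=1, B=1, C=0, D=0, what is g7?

g1 = 1 XOR 1 = 0
g2 = 1 AND 0 = 0
g3 = 0 XOR 1 = 1
g4 = 1 AND 1 = 1
g5 = 0 AND 1 = 0
g6 = 1 XOR 0 = 1
g7 = 0 XOR 1 = 1

1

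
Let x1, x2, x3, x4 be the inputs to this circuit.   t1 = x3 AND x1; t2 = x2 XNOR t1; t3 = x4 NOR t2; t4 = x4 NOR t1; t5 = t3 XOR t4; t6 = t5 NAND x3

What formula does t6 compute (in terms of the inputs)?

((x4 NOR (x2 XNOR (x3 AND x1))) XOR (x4 NOR (x3 AND x1))) NAND x3

t1 = x3 AND x1
t2 = x2 XNOR t1 = x2 XNOR (x3 AND x1)
t3 = x4 NOR t2 = x4 NOR (x2 XNOR (x3 AND x1))
t4 = x4 NOR t1 = x4 NOR (x3 AND x1)
t5 = t3 XOR t4 = (x4 NOR (x2 XNOR (x3 AND x1))) XOR (x4 NOR (x3 AND x1))
t6 = t5 NAND x3 = ((x4 NOR (x2 XNOR (x3 AND x1))) XOR (x4 NOR (x3 AND x1))) NAND x3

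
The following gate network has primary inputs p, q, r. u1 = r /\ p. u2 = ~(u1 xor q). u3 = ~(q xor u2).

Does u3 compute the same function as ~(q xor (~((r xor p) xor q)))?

No

u1 = r /\ p
u2 = ~(u1 xor q) = ~((r /\ p) xor q)
u3 = ~(q xor u2) = ~(q xor (~((r /\ p) xor q)))
At p=0, q=0, r=1: circuit gives 0, formula gives 1.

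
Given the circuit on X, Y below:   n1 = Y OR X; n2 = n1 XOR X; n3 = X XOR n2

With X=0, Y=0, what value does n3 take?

n1 = 0 OR 0 = 0
n2 = 0 XOR 0 = 0
n3 = 0 XOR 0 = 0

0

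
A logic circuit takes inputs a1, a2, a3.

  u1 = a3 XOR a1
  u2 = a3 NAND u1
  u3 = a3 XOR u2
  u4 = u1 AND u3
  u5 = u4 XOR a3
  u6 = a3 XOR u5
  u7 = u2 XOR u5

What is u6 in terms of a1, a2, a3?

u1 = a3 XOR a1
u2 = a3 NAND u1 = a3 NAND (a3 XOR a1)
u3 = a3 XOR u2 = a3 XOR (a3 NAND (a3 XOR a1))
u4 = u1 AND u3 = (a3 XOR a1) AND (a3 XOR (a3 NAND (a3 XOR a1)))
u5 = u4 XOR a3 = ((a3 XOR a1) AND (a3 XOR (a3 NAND (a3 XOR a1)))) XOR a3
u6 = a3 XOR u5 = a3 XOR (((a3 XOR a1) AND (a3 XOR (a3 NAND (a3 XOR a1)))) XOR a3)

a3 XOR (((a3 XOR a1) AND (a3 XOR (a3 NAND (a3 XOR a1)))) XOR a3)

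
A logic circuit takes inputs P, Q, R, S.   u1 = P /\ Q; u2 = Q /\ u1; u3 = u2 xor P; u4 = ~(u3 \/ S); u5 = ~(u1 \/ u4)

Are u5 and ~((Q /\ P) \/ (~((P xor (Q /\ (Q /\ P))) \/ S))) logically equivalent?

u1 = P /\ Q
u2 = Q /\ u1 = Q /\ (P /\ Q)
u3 = u2 xor P = (Q /\ (P /\ Q)) xor P
u4 = ~(u3 \/ S) = ~(((Q /\ (P /\ Q)) xor P) \/ S)
u5 = ~(u1 \/ u4) = ~((P /\ Q) \/ (~(((Q /\ (P /\ Q)) xor P) \/ S)))
At P=0, Q=0, R=0, S=0: circuit gives 0, formula gives 0.
At P=0, Q=0, R=0, S=1: circuit gives 1, formula gives 1.
Agrees on all 16 inputs.

Yes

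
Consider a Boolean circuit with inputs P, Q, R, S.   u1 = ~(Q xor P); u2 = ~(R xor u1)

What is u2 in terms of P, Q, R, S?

~(R xor (~(Q xor P)))

u1 = ~(Q xor P)
u2 = ~(R xor u1) = ~(R xor (~(Q xor P)))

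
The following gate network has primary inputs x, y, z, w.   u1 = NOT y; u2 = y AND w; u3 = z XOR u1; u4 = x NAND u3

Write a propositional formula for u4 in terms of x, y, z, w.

x NAND (z XOR NOT y)

u1 = NOT y
u3 = z XOR u1 = z XOR NOT y
u4 = x NAND u3 = x NAND (z XOR NOT y)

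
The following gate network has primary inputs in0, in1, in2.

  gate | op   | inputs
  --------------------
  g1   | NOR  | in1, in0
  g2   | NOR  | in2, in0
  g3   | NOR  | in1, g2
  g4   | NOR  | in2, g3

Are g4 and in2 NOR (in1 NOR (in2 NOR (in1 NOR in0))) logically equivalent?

No

g2 = in2 NOR in0
g3 = in1 NOR g2 = in1 NOR (in2 NOR in0)
g4 = in2 NOR g3 = in2 NOR (in1 NOR (in2 NOR in0))
At in0=0, in1=0, in2=0: circuit gives 1, formula gives 0.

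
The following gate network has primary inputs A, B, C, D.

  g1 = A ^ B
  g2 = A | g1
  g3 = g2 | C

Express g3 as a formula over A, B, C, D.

(A | (A ^ B)) | C

g1 = A ^ B
g2 = A | g1 = A | (A ^ B)
g3 = g2 | C = (A | (A ^ B)) | C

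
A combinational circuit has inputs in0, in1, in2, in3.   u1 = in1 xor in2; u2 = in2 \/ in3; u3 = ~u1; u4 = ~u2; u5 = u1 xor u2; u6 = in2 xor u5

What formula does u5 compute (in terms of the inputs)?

u1 = in1 xor in2
u2 = in2 \/ in3
u5 = u1 xor u2 = (in1 xor in2) xor (in2 \/ in3)

(in1 xor in2) xor (in2 \/ in3)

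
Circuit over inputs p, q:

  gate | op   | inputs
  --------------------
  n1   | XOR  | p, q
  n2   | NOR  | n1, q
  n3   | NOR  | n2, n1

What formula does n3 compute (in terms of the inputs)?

n1 = p XOR q
n2 = n1 NOR q = (p XOR q) NOR q
n3 = n2 NOR n1 = ((p XOR q) NOR q) NOR (p XOR q)

((p XOR q) NOR q) NOR (p XOR q)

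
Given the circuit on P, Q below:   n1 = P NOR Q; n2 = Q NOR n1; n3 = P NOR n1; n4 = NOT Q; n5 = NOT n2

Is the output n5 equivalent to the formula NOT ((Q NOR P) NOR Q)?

n1 = P NOR Q
n2 = Q NOR n1 = Q NOR (P NOR Q)
n5 = NOT n2 = NOT (Q NOR (P NOR Q))
At P=1, Q=0: circuit gives 0, formula gives 0.
At P=0, Q=0: circuit gives 1, formula gives 1.
Agrees on all 4 inputs.

Yes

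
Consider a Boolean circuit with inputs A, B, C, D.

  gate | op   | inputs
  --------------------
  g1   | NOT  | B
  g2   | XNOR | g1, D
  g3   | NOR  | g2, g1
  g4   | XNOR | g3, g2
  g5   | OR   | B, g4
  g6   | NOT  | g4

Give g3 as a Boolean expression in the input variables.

(NOT B XNOR D) NOR NOT B

g1 = NOT B
g2 = g1 XNOR D = NOT B XNOR D
g3 = g2 NOR g1 = (NOT B XNOR D) NOR NOT B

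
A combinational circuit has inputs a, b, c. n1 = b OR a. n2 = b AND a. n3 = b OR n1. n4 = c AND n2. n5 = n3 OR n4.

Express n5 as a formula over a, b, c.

n1 = b OR a
n2 = b AND a
n3 = b OR n1 = b OR (b OR a)
n4 = c AND n2 = c AND (b AND a)
n5 = n3 OR n4 = (b OR (b OR a)) OR (c AND (b AND a))

(b OR (b OR a)) OR (c AND (b AND a))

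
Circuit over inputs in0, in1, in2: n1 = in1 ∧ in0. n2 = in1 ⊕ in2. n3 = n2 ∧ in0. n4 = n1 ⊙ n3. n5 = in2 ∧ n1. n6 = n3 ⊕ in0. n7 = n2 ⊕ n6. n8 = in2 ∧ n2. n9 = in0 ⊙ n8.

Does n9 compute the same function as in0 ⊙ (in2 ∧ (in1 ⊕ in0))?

n2 = in1 ⊕ in2
n8 = in2 ∧ n2 = in2 ∧ (in1 ⊕ in2)
n9 = in0 ⊙ n8 = in0 ⊙ (in2 ∧ (in1 ⊕ in2))
At in0=0, in1=0, in2=1: circuit gives 0, formula gives 1.

No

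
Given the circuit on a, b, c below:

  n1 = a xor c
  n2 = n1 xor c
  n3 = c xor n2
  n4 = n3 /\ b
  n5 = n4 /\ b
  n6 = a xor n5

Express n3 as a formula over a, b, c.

c xor ((a xor c) xor c)

n1 = a xor c
n2 = n1 xor c = (a xor c) xor c
n3 = c xor n2 = c xor ((a xor c) xor c)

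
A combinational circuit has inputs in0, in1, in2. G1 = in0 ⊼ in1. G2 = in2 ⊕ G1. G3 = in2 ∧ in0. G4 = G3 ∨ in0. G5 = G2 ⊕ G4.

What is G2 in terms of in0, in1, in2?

G1 = in0 ⊼ in1
G2 = in2 ⊕ G1 = in2 ⊕ (in0 ⊼ in1)

in2 ⊕ (in0 ⊼ in1)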